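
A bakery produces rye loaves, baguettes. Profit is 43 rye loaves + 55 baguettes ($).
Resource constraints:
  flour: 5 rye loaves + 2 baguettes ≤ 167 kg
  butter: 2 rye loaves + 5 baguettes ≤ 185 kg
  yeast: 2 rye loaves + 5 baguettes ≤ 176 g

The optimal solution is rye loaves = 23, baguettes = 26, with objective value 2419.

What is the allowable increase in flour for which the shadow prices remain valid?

273

Binding constraints: flour, yeast. The basis is B = [[5,2],[2,5]] with det 21.
Per unit increase in flour, x* moves by d = (0.2381, -0.0952).
The basis stays optimal until baguettes reaches 0; allowable increase = 273 kg.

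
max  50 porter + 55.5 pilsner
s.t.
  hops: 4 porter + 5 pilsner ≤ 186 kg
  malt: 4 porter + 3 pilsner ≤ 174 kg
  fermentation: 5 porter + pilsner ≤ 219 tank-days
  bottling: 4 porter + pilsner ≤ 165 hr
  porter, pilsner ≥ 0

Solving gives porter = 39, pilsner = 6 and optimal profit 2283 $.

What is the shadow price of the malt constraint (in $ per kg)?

At the optimum: hops uses 186 of 186 (binding); malt uses 174 of 174 (binding); fermentation uses 201 of 219 (slack = 18); bottling uses 162 of 165 (slack = 3).
By complementary slackness, y = 0 for the non-binding constraints.
Dual feasibility on the basic columns requires 4·y_hops + 4·y_malt = 50, 5·y_hops + 3·y_malt = 55.5.
→ y_hops = 9 and y_malt = 3.5.
Shadow price of malt = 3.5.

3.5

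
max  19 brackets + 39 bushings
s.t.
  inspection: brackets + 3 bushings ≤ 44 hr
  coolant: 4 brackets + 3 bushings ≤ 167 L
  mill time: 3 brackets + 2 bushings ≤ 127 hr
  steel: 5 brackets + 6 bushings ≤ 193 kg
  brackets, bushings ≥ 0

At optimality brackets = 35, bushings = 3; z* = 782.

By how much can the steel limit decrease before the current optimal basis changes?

Binding constraints: inspection, steel. The basis is B = [[1,3],[5,6]] with det -9.
Per unit decrease in steel, x* moves by d = (-0.3333, 0.1111).
The basis stays optimal until brackets reaches 0; allowable decrease = 105 kg.

105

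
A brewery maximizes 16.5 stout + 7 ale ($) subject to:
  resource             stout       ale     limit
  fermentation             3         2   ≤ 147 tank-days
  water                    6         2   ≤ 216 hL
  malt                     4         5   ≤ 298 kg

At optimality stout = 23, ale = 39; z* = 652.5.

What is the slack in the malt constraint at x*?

11

malt used = 4·23 + 5·39 = 287; slack = 298 − 287 = 11.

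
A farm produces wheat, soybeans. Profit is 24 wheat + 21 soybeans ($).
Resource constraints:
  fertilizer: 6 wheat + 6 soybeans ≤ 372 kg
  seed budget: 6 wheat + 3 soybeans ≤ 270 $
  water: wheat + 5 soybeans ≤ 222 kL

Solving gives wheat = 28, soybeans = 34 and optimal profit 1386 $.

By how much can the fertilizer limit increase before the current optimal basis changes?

16

Binding constraints: fertilizer, seed budget. The basis is B = [[6,6],[6,3]] with det -18.
Per unit increase in fertilizer, x* moves by d = (-0.1667, 0.3333).
The basis stays optimal until water becomes binding; allowable increase = 16 kg.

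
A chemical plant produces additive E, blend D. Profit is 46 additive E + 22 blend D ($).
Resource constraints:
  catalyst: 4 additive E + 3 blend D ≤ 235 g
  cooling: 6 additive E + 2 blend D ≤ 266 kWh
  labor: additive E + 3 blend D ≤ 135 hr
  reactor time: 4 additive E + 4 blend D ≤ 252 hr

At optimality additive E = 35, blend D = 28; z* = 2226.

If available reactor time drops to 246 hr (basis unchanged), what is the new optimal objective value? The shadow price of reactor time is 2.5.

2211

Δb = -6, so new z* = 2226 + (2.5)·(-6) = 2226 − 15 = 2211.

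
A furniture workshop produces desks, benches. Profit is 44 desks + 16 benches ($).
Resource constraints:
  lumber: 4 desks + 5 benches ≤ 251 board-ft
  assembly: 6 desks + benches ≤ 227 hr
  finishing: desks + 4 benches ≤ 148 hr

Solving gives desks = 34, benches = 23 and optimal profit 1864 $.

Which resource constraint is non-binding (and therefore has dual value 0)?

lumber: 251/251 (binding)
assembly: 227/227 (binding)
finishing: 126/148 (slack 22)
By complementary slackness, a constraint with positive slack has shadow price 0 → finishing.

finishing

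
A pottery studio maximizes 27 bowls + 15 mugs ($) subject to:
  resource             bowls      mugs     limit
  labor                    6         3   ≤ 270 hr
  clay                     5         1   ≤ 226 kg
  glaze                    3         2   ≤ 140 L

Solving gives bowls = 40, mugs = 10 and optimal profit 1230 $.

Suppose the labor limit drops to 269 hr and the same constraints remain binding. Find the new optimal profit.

Binding: labor and glaze. Non-binding: clay (16 unused).
By complementary slackness, y = 0 for the non-binding constraint.
The binding rows give the dual system: 6·y_labor + 3·y_glaze = 27 and 3·y_labor + 2·y_glaze = 15.
→ y_labor = 3 and y_glaze = 3.
Δz = y_labor·Δb = 3 × (-1) = -3, so new z* = 1230 − 3 = 1227.

1227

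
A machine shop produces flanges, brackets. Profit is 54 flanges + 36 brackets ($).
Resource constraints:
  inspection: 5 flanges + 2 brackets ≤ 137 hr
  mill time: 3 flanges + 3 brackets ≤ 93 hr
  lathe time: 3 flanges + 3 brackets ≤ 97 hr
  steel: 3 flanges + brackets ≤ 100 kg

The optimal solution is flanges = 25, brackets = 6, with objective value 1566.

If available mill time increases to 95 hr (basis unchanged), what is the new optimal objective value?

1582

At the optimum: inspection uses 137 of 137 (binding); mill time uses 93 of 93 (binding); lathe time uses 93 of 97 (slack = 4); steel uses 81 of 100 (slack = 19).
Slack constraints have shadow price 0 (complementary slackness).
From A_Bᵀ y = c: 5·y_inspection + 3·y_mill time = 54; 2·y_inspection + 3·y_mill time = 36.
This yields shadow prices y_inspection = 6, y_mill time = 8.
Δz = y_mill time·Δb = 8 × (2) = 16, so new z* = 1566 + 16 = 1582.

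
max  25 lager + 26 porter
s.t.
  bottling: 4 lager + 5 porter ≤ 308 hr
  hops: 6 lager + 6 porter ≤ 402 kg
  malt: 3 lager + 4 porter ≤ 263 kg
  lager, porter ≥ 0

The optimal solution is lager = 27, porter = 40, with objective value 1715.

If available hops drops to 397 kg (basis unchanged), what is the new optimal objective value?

At the optimum: bottling uses 308 of 308 (binding); hops uses 402 of 402 (binding); malt uses 241 of 263 (slack = 22).
Slack constraints have shadow price 0 (complementary slackness).
Dual feasibility on the basic columns requires 4·y_bottling + 6·y_hops = 25, 5·y_bottling + 6·y_hops = 26.
This yields shadow prices y_bottling = 1, y_hops = 3.5.
Δz = y_hops·Δb = 3.5 × (-5) = -17.5, so new z* = 1715 − 17.5 = 1697.5.

1697.5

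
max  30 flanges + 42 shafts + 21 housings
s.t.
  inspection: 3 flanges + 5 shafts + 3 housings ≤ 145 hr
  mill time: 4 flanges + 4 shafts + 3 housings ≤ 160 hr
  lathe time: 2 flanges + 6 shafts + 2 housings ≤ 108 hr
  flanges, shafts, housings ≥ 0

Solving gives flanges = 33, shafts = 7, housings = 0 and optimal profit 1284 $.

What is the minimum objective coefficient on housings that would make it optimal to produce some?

Check each constraint at x*: inspection 134/145 (slack 11); mill time 160/160 (tight); lathe time 108/108 (tight).
By complementary slackness, y = 0 for the non-binding constraint.
From A_Bᵀ y = c: 4·y_mill time + 2·y_lathe time = 30; 4·y_mill time + 6·y_lathe time = 42.
This yields shadow prices y_mill time = 6, y_lathe time = 3.
housings enters the basis when its profit ≥ yᵀa₃ = 6·3 + 3·2 = 24.

24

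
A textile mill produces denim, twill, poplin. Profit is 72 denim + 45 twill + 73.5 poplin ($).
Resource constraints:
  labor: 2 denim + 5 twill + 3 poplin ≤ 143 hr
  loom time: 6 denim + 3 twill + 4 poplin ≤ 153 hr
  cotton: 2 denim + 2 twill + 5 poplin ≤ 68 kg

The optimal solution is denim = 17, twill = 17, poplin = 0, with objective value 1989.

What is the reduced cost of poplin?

At the optimum: labor uses 119 of 143 (slack = 24); loom time uses 153 of 153 (binding); cotton uses 68 of 68 (binding).
Slack constraints have shadow price 0 (complementary slackness).
From A_Bᵀ y = c: 6·y_loom time + 2·y_cotton = 72; 3·y_loom time + 2·y_cotton = 45.
This yields shadow prices y_loom time = 9, y_cotton = 9.
Reduced cost of poplin: c₃ − yᵀa₃ = 73.5 − (9·4 + 9·5) = 73.5 − 81 = -7.5.

-7.5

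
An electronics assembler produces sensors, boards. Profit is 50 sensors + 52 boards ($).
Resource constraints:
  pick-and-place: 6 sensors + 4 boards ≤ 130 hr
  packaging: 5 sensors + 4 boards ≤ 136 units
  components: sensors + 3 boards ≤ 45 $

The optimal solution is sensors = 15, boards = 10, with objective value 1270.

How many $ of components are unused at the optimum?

0

components used = 1·15 + 3·10 = 45; slack = 45 − 45 = 0.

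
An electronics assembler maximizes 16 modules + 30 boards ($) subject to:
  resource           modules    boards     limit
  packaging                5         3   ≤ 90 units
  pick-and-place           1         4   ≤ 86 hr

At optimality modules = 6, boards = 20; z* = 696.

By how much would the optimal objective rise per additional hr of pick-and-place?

Both packaging and pick-and-place are binding at x*.
Dual feasibility on the basic columns requires 5·y_packaging + 1·y_pick-and-place = 16, 3·y_packaging + 4·y_pick-and-place = 30.
Solving: y_packaging = 2, y_pick-and-place = 6.
Shadow price of pick-and-place = 6.

6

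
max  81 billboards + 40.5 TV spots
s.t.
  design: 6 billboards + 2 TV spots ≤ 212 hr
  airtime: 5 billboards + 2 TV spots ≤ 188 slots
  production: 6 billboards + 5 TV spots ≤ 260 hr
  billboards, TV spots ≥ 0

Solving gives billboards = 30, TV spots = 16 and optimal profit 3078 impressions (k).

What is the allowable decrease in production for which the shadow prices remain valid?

48

Binding constraints: design, production. The basis is B = [[6,2],[6,5]] with det 18.
Per unit decrease in production, x* moves by d = (0.1111, -0.3333).
The basis stays optimal until TV spots reaches 0; allowable decrease = 48 hr.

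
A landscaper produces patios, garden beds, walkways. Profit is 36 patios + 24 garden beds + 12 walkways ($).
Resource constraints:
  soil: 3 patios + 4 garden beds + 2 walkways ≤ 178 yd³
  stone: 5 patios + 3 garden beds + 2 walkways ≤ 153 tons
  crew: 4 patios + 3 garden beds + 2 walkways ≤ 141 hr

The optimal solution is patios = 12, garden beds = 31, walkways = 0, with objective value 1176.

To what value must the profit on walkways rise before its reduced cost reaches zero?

Binding: stone and crew. Non-binding: soil (18 unused).
By complementary slackness, y = 0 for the non-binding constraint.
From A_Bᵀ y = c: 5·y_stone + 4·y_crew = 36; 3·y_stone + 3·y_crew = 24.
→ y_stone = 4 and y_crew = 4.
walkways enters the basis when its profit ≥ yᵀa₃ = 4·2 + 4·2 = 16.

16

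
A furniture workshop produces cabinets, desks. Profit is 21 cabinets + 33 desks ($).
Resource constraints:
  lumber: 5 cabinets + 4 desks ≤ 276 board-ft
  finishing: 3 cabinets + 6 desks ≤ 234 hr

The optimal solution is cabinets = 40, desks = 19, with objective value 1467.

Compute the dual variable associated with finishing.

Check each constraint at x*: lumber 276/276 (tight); finishing 234/234 (tight).
From A_Bᵀ y = c: 5·y_lumber + 3·y_finishing = 21; 4·y_lumber + 6·y_finishing = 33.
Solving: y_lumber = 1.5, y_finishing = 4.5.
Shadow price of finishing = 4.5.

4.5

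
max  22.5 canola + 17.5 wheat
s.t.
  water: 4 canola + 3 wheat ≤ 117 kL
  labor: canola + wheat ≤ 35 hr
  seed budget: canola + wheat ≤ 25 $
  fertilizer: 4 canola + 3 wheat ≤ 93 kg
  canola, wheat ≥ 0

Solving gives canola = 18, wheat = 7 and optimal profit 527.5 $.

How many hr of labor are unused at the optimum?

labor used = 1·18 + 1·7 = 25; slack = 35 − 25 = 10.

10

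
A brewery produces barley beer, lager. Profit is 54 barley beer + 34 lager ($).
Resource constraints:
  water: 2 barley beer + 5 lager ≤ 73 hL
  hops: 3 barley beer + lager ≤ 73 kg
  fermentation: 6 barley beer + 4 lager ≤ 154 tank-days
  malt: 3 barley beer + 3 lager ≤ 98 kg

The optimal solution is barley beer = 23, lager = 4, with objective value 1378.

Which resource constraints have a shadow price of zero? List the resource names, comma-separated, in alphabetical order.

malt, water

water: 66/73 (slack 7)
hops: 73/73 (binding)
fermentation: 154/154 (binding)
malt: 81/98 (slack 17)
By complementary slackness, a constraint with positive slack has shadow price 0 → malt, water.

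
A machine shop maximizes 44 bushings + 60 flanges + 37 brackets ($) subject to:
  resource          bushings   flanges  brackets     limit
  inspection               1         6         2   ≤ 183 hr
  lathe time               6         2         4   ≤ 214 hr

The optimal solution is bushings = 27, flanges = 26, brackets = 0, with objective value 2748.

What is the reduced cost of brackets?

-3

Check each constraint at x*: inspection 183/183 (tight); lathe time 214/214 (tight).
From A_Bᵀ y = c: 1·y_inspection + 6·y_lathe time = 44; 6·y_inspection + 2·y_lathe time = 60.
→ y_inspection = 8 and y_lathe time = 6.
Reduced cost of brackets: c₃ − yᵀa₃ = 37 − (8·2 + 6·4) = 37 − 40 = -3.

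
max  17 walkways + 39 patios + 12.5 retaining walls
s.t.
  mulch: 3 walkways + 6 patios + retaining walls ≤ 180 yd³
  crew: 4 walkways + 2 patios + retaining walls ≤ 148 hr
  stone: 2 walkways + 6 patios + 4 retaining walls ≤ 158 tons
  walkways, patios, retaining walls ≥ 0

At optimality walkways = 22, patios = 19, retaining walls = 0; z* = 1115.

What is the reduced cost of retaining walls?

-1.5

At the optimum: mulch uses 180 of 180 (binding); crew uses 126 of 148 (slack = 22); stone uses 158 of 158 (binding).
Slack constraints have shadow price 0 (complementary slackness).
From A_Bᵀ y = c: 3·y_mulch + 2·y_stone = 17; 6·y_mulch + 6·y_stone = 39.
This yields shadow prices y_mulch = 4, y_stone = 2.5.
Reduced cost of retaining walls: c₃ − yᵀa₃ = 12.5 − (4·1 + 2.5·4) = 12.5 − 14 = -1.5.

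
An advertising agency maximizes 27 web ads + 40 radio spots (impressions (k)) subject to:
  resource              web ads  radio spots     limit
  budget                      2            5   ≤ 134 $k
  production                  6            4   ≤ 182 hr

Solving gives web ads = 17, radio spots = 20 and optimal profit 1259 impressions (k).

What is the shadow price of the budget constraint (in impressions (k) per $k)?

Check each constraint at x*: budget 134/134 (tight); production 182/182 (tight).
Dual feasibility on the basic columns requires 2·y_budget + 6·y_production = 27, 5·y_budget + 4·y_production = 40.
Solving: y_budget = 6, y_production = 2.5.
Shadow price of budget = 6.

6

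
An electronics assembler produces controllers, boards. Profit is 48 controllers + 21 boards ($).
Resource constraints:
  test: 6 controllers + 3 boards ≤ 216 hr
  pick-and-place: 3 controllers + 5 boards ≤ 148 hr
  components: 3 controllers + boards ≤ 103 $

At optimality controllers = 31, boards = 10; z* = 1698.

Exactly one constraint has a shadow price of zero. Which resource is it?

test: 216/216 (binding)
pick-and-place: 143/148 (slack 5)
components: 103/103 (binding)
By complementary slackness, a constraint with positive slack has shadow price 0 → pick-and-place.

pick-and-place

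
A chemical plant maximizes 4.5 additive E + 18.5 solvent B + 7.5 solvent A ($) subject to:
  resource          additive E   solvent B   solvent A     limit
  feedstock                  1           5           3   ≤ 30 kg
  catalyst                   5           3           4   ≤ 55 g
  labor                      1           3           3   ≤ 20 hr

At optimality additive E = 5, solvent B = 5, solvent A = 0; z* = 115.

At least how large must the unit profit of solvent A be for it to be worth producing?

Binding: feedstock and labor. Non-binding: catalyst (15 unused).
Slack constraints have shadow price 0 (complementary slackness).
Dual feasibility on the basic columns requires 1·y_feedstock + 1·y_labor = 4.5, 5·y_feedstock + 3·y_labor = 18.5.
This yields shadow prices y_feedstock = 2.5, y_labor = 2.
solvent A enters the basis when its profit ≥ yᵀa₃ = 2.5·3 + 2·3 = 13.5.

13.5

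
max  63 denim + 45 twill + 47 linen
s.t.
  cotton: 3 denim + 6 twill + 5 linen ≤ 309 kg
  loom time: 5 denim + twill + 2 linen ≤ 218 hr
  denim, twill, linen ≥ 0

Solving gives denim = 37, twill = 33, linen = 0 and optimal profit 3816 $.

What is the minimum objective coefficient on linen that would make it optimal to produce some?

Both cotton and loom time are binding at x*.
From A_Bᵀ y = c: 3·y_cotton + 5·y_loom time = 63; 6·y_cotton + 1·y_loom time = 45.
Solving: y_cotton = 6, y_loom time = 9.
linen enters the basis when its profit ≥ yᵀa₃ = 6·5 + 9·2 = 48.

48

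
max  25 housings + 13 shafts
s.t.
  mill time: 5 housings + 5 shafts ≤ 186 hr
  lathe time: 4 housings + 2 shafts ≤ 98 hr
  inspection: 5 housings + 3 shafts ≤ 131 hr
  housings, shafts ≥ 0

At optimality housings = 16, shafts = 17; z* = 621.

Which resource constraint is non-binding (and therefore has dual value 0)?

mill time

mill time: 165/186 (slack 21)
lathe time: 98/98 (binding)
inspection: 131/131 (binding)
By complementary slackness, a constraint with positive slack has shadow price 0 → mill time.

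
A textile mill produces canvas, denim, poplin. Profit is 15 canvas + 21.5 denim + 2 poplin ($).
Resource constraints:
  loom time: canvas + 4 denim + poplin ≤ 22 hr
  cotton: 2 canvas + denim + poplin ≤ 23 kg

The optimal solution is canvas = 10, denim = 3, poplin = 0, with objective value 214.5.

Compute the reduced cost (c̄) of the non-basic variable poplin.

Check each constraint at x*: loom time 22/22 (tight); cotton 23/23 (tight).
From A_Bᵀ y = c: 1·y_loom time + 2·y_cotton = 15; 4·y_loom time + 1·y_cotton = 21.5.
This yields shadow prices y_loom time = 4, y_cotton = 5.5.
Reduced cost of poplin: c₃ − yᵀa₃ = 2 − (4·1 + 5.5·1) = 2 − 9.5 = -7.5.

-7.5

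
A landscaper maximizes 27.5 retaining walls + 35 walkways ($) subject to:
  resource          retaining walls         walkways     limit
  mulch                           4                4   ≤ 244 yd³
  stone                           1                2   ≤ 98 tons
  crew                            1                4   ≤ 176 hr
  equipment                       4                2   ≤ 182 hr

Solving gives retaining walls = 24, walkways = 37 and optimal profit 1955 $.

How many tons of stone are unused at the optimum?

stone used = 1·24 + 2·37 = 98; slack = 98 − 98 = 0.

0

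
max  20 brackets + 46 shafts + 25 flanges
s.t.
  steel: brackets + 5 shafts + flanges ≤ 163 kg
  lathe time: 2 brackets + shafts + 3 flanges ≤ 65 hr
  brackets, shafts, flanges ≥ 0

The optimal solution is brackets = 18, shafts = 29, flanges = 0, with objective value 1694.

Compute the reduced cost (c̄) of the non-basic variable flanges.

Check each constraint at x*: steel 163/163 (tight); lathe time 65/65 (tight).
From A_Bᵀ y = c: 1·y_steel + 2·y_lathe time = 20; 5·y_steel + 1·y_lathe time = 46.
→ y_steel = 8 and y_lathe time = 6.
Reduced cost of flanges: c₃ − yᵀa₃ = 25 − (8·1 + 6·3) = 25 − 26 = -1.

-1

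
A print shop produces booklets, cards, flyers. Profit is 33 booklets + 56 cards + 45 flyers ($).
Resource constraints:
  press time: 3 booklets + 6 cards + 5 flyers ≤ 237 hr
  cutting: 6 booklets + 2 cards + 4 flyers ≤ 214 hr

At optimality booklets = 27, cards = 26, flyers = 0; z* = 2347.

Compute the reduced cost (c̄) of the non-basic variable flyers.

-4

At the optimum: press time uses 237 of 237 (binding); cutting uses 214 of 214 (binding).
Dual feasibility on the basic columns requires 3·y_press time + 6·y_cutting = 33, 6·y_press time + 2·y_cutting = 56.
→ y_press time = 9 and y_cutting = 1.
Reduced cost of flyers: c₃ − yᵀa₃ = 45 − (9·5 + 1·4) = 45 − 49 = -4.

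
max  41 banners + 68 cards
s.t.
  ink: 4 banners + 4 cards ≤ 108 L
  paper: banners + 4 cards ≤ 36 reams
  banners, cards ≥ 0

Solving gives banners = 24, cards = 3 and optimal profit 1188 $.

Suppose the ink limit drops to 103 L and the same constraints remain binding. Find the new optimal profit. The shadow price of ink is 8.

1148

Δb = -5, so new z* = 1188 + (8)·(-5) = 1188 − 40 = 1148.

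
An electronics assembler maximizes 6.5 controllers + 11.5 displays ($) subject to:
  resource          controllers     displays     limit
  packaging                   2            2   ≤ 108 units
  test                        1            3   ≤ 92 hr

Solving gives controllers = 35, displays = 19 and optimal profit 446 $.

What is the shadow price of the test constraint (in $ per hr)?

Both packaging and test are binding at x*.
The binding rows give the dual system: 2·y_packaging + 1·y_test = 6.5 and 2·y_packaging + 3·y_test = 11.5.
This yields shadow prices y_packaging = 2, y_test = 2.5.
Shadow price of test = 2.5.

2.5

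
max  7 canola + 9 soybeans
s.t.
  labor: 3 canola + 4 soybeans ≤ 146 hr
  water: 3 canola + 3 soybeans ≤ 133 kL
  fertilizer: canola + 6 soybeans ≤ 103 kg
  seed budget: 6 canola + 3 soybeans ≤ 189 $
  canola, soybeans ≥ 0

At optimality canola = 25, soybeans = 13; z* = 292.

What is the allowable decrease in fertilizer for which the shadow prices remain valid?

71.5

Binding constraints: fertilizer, seed budget. The basis is B = [[1,6],[6,3]] with det -33.
Per unit decrease in fertilizer, x* moves by d = (0.0909, -0.1818).
The basis stays optimal until soybeans reaches 0; allowable decrease = 71.5 kg.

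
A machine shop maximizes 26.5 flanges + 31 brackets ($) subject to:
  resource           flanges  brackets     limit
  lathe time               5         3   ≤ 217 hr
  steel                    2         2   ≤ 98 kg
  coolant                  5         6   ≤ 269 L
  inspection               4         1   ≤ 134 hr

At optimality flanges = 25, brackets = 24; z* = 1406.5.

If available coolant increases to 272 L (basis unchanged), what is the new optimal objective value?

1420

At the optimum: lathe time uses 197 of 217 (slack = 20); steel uses 98 of 98 (binding); coolant uses 269 of 269 (binding); inspection uses 124 of 134 (slack = 10).
Since lathe time, inspection are not tight, their duals are 0.
The binding rows give the dual system: 2·y_steel + 5·y_coolant = 26.5 and 2·y_steel + 6·y_coolant = 31.
This yields shadow prices y_steel = 2, y_coolant = 4.5.
Δz = y_coolant·Δb = 4.5 × (3) = 13.5, so new z* = 1406.5 + 13.5 = 1420.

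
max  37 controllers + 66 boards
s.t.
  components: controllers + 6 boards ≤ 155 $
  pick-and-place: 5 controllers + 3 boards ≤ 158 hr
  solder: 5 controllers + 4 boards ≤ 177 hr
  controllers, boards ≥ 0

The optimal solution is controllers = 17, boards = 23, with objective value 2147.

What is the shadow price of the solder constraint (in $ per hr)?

Check each constraint at x*: components 155/155 (tight); pick-and-place 154/158 (slack 4); solder 177/177 (tight).
By complementary slackness, y = 0 for the non-binding constraint.
The binding rows give the dual system: 1·y_components + 5·y_solder = 37 and 6·y_components + 4·y_solder = 66.
This yields shadow prices y_components = 7, y_solder = 6.
Shadow price of solder = 6.

6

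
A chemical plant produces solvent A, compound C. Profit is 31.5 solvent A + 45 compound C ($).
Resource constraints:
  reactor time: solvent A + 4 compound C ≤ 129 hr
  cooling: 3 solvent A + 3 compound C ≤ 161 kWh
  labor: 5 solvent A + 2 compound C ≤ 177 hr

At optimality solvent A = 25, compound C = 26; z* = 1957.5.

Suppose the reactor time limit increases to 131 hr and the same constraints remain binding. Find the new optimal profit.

1975.5

At the optimum: reactor time uses 129 of 129 (binding); cooling uses 153 of 161 (slack = 8); labor uses 177 of 177 (binding).
By complementary slackness, y = 0 for the non-binding constraint.
From A_Bᵀ y = c: 1·y_reactor time + 5·y_labor = 31.5; 4·y_reactor time + 2·y_labor = 45.
→ y_reactor time = 9 and y_labor = 4.5.
Δz = y_reactor time·Δb = 9 × (2) = 18, so new z* = 1957.5 + 18 = 1975.5.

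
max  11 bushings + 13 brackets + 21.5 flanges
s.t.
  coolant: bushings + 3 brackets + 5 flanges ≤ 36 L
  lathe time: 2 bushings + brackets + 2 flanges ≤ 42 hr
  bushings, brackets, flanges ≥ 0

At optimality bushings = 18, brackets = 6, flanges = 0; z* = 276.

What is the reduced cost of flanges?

-1.5

Check each constraint at x*: coolant 36/36 (tight); lathe time 42/42 (tight).
From A_Bᵀ y = c: 1·y_coolant + 2·y_lathe time = 11; 3·y_coolant + 1·y_lathe time = 13.
Solving: y_coolant = 3, y_lathe time = 4.
Reduced cost of flanges: c₃ − yᵀa₃ = 21.5 − (3·5 + 4·2) = 21.5 − 23 = -1.5.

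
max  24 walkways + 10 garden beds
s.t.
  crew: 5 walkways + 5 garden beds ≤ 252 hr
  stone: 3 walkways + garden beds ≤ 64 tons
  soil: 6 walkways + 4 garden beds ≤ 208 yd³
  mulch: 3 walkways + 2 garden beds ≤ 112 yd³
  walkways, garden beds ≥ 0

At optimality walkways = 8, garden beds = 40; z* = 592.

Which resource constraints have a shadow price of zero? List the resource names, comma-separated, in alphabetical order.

crew, mulch

crew: 240/252 (slack 12)
stone: 64/64 (binding)
soil: 208/208 (binding)
mulch: 104/112 (slack 8)
By complementary slackness, a constraint with positive slack has shadow price 0 → crew, mulch.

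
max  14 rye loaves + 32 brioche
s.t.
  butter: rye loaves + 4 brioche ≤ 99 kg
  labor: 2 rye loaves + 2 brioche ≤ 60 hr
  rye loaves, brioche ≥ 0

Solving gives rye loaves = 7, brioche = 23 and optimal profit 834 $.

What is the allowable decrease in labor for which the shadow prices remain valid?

Binding constraints: butter, labor. The basis is B = [[1,4],[2,2]] with det -6.
Per unit decrease in labor, x* moves by d = (-0.6667, 0.1667).
The basis stays optimal until rye loaves reaches 0; allowable decrease = 10.5 hr.

10.5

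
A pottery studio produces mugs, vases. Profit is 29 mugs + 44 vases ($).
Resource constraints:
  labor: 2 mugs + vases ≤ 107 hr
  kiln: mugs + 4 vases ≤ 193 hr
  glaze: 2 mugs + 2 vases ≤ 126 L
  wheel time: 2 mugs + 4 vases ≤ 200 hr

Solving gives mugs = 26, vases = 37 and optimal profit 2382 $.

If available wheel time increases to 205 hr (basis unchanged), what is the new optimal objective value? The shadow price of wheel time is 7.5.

2419.5

Δb = 5, so new z* = 2382 + (7.5)·(5) = 2382 + 37.5 = 2419.5.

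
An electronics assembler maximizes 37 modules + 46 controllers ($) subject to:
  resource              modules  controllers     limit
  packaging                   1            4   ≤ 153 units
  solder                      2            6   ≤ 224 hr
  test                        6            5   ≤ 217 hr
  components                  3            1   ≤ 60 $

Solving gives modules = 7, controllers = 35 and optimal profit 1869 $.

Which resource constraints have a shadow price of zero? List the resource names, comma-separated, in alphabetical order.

components, packaging

packaging: 147/153 (slack 6)
solder: 224/224 (binding)
test: 217/217 (binding)
components: 56/60 (slack 4)
By complementary slackness, a constraint with positive slack has shadow price 0 → components, packaging.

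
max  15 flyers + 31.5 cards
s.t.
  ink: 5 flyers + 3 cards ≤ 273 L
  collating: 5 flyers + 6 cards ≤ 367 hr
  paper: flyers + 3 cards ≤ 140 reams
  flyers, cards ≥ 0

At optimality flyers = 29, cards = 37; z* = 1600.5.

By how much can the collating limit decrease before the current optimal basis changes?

Binding constraints: collating, paper. The basis is B = [[5,6],[1,3]] with det 9.
Per unit decrease in collating, x* moves by d = (-0.3333, 0.1111).
The basis stays optimal until flyers reaches 0; allowable decrease = 87 hr.

87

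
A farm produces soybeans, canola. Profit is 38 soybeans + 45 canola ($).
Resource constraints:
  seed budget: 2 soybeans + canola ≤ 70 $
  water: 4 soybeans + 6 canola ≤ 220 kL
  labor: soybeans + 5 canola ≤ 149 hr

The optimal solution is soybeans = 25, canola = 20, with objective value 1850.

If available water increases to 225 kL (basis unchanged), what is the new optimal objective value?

Check each constraint at x*: seed budget 70/70 (tight); water 220/220 (tight); labor 125/149 (slack 24).
Slack constraints have shadow price 0 (complementary slackness).
The binding rows give the dual system: 2·y_seed budget + 4·y_water = 38 and 1·y_seed budget + 6·y_water = 45.
→ y_seed budget = 6 and y_water = 6.5.
Δz = y_water·Δb = 6.5 × (5) = 32.5, so new z* = 1850 + 32.5 = 1882.5.

1882.5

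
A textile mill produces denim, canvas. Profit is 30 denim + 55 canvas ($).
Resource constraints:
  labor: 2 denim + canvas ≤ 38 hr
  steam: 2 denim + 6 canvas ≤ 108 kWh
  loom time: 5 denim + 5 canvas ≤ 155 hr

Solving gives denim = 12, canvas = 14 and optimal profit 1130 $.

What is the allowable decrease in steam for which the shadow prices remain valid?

70

Binding constraints: labor, steam. The basis is B = [[2,1],[2,6]] with det 10.
Per unit decrease in steam, x* moves by d = (0.1, -0.2).
The basis stays optimal until canvas reaches 0; allowable decrease = 70 kWh.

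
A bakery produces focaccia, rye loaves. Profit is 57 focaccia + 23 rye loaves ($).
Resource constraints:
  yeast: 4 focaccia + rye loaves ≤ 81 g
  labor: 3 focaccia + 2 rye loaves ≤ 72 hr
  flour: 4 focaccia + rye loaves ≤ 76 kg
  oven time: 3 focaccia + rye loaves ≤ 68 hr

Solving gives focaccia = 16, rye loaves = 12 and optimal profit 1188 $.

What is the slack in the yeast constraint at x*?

yeast used = 4·16 + 1·12 = 76; slack = 81 − 76 = 5.

5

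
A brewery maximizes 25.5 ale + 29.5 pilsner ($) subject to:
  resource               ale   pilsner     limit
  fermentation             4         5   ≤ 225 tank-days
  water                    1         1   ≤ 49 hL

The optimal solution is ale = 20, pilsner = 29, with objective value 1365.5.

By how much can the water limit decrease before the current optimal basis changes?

4

Binding constraints: fermentation, water. The basis is B = [[4,5],[1,1]] with det -1.
Per unit decrease in water, x* moves by d = (-5, 4).
The basis stays optimal until ale reaches 0; allowable decrease = 4 hL.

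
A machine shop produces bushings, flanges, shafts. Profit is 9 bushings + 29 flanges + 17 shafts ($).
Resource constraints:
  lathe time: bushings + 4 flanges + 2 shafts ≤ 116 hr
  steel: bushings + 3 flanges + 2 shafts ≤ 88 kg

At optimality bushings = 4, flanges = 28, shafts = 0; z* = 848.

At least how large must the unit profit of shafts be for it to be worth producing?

Check each constraint at x*: lathe time 116/116 (tight); steel 88/88 (tight).
The binding rows give the dual system: 1·y_lathe time + 1·y_steel = 9 and 4·y_lathe time + 3·y_steel = 29.
Solving: y_lathe time = 2, y_steel = 7.
shafts enters the basis when its profit ≥ yᵀa₃ = 2·2 + 7·2 = 18.

18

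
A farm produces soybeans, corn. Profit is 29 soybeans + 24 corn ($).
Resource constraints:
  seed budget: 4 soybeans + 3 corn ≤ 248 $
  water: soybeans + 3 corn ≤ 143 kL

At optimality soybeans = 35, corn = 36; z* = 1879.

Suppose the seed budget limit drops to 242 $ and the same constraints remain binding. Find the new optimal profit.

Both seed budget and water are binding at x*.
Dual feasibility on the basic columns requires 4·y_seed budget + 1·y_water = 29, 3·y_seed budget + 3·y_water = 24.
This yields shadow prices y_seed budget = 7, y_water = 1.
Δz = y_seed budget·Δb = 7 × (-6) = -42, so new z* = 1879 − 42 = 1837.

1837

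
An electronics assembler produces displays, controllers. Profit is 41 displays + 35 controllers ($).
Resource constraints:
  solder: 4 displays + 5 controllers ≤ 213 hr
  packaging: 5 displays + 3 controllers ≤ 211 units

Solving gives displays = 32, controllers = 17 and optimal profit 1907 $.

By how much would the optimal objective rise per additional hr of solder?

Both solder and packaging are binding at x*.
The binding rows give the dual system: 4·y_solder + 5·y_packaging = 41 and 5·y_solder + 3·y_packaging = 35.
Solving: y_solder = 4, y_packaging = 5.
Shadow price of solder = 4.

4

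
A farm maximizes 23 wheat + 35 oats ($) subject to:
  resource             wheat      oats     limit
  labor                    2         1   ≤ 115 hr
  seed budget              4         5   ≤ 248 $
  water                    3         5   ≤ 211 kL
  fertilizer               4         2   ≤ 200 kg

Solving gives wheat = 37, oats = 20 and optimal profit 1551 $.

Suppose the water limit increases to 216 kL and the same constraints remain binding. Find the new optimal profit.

1576

Binding: seed budget and water. Non-binding: labor (21 unused), fertilizer (12 unused).
By complementary slackness, y = 0 for the non-binding constraints.
From A_Bᵀ y = c: 4·y_seed budget + 3·y_water = 23; 5·y_seed budget + 5·y_water = 35.
→ y_seed budget = 2 and y_water = 5.
Δz = y_water·Δb = 5 × (5) = 25, so new z* = 1551 + 25 = 1576.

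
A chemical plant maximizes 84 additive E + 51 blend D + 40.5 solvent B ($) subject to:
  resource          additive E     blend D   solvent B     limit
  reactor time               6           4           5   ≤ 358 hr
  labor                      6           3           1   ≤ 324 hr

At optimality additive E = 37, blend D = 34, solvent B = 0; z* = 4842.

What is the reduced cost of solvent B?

Both reactor time and labor are binding at x*.
Dual feasibility on the basic columns requires 6·y_reactor time + 6·y_labor = 84, 4·y_reactor time + 3·y_labor = 51.
Solving: y_reactor time = 9, y_labor = 5.
Reduced cost of solvent B: c₃ − yᵀa₃ = 40.5 − (9·5 + 5·1) = 40.5 − 50 = -9.5.

-9.5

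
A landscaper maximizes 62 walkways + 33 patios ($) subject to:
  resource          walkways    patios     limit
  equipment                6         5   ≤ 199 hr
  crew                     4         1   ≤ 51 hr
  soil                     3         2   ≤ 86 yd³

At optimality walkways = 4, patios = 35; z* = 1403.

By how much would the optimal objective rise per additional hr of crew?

Binding: equipment and crew. Non-binding: soil (4 unused).
Since soil is not tight, its dual is 0.
The binding rows give the dual system: 6·y_equipment + 4·y_crew = 62 and 5·y_equipment + 1·y_crew = 33.
Solving: y_equipment = 5, y_crew = 8.
Shadow price of crew = 8.

8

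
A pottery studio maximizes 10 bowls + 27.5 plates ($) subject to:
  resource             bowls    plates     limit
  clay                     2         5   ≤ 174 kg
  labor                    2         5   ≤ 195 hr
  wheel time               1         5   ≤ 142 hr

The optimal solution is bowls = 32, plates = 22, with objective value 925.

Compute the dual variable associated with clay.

Check each constraint at x*: clay 174/174 (tight); labor 174/195 (slack 21); wheel time 142/142 (tight).
By complementary slackness, y = 0 for the non-binding constraint.
Dual feasibility on the basic columns requires 2·y_clay + 1·y_wheel time = 10, 5·y_clay + 5·y_wheel time = 27.5.
Solving: y_clay = 4.5, y_wheel time = 1.
Shadow price of clay = 4.5.

4.5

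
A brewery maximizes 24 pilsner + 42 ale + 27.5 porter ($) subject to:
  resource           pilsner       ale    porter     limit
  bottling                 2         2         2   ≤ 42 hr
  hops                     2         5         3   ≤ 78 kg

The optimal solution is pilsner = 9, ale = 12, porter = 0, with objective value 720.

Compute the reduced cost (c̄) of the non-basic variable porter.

At the optimum: bottling uses 42 of 42 (binding); hops uses 78 of 78 (binding).
The binding rows give the dual system: 2·y_bottling + 2·y_hops = 24 and 2·y_bottling + 5·y_hops = 42.
This yields shadow prices y_bottling = 6, y_hops = 6.
Reduced cost of porter: c₃ − yᵀa₃ = 27.5 − (6·2 + 6·3) = 27.5 − 30 = -2.5.

-2.5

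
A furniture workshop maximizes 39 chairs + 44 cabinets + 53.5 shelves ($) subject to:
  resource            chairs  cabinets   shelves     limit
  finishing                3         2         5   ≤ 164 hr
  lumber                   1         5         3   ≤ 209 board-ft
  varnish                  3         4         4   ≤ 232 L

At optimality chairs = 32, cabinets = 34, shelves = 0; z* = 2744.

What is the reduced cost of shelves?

At the optimum: finishing uses 164 of 164 (binding); lumber uses 202 of 209 (slack = 7); varnish uses 232 of 232 (binding).
Since lumber is not tight, its dual is 0.
Dual feasibility on the basic columns requires 3·y_finishing + 3·y_varnish = 39, 2·y_finishing + 4·y_varnish = 44.
Solving: y_finishing = 4, y_varnish = 9.
Reduced cost of shelves: c₃ − yᵀa₃ = 53.5 − (4·5 + 9·4) = 53.5 − 56 = -2.5.

-2.5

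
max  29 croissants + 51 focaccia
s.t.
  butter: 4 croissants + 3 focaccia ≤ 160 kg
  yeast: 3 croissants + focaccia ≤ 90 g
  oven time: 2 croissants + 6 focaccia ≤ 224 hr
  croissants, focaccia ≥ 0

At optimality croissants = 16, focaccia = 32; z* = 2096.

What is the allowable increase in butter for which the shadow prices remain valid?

Binding constraints: butter, oven time. The basis is B = [[4,3],[2,6]] with det 18.
Per unit increase in butter, x* moves by d = (0.3333, -0.1111).
The basis stays optimal until yeast becomes binding; allowable increase = 11.25 kg.

11.25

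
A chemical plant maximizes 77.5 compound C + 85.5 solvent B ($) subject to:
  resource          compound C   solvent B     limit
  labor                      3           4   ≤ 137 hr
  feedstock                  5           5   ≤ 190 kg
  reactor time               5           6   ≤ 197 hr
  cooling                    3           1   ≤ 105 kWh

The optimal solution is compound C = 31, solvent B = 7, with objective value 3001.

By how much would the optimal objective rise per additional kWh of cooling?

At the optimum: labor uses 121 of 137 (slack = 16); feedstock uses 190 of 190 (binding); reactor time uses 197 of 197 (binding); cooling uses 100 of 105 (slack = 5).
By complementary slackness, y = 0 for the non-binding constraints.
From A_Bᵀ y = c: 5·y_feedstock + 5·y_reactor time = 77.5; 5·y_feedstock + 6·y_reactor time = 85.5.
Solving: y_feedstock = 7.5, y_reactor time = 8.
Shadow price of cooling = 0.

0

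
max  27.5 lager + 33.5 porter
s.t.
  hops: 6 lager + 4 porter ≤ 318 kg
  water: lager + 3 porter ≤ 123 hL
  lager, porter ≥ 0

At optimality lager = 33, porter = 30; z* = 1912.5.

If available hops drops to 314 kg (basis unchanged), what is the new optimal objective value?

1898.5

At the optimum: hops uses 318 of 318 (binding); water uses 123 of 123 (binding).
Dual feasibility on the basic columns requires 6·y_hops + 1·y_water = 27.5, 4·y_hops + 3·y_water = 33.5.
→ y_hops = 3.5 and y_water = 6.5.
Δz = y_hops·Δb = 3.5 × (-4) = -14, so new z* = 1912.5 − 14 = 1898.5.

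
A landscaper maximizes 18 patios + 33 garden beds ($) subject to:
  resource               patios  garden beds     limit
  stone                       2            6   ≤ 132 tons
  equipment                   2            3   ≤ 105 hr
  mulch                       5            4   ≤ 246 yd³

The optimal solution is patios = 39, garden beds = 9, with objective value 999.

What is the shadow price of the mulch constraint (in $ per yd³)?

At the optimum: stone uses 132 of 132 (binding); equipment uses 105 of 105 (binding); mulch uses 231 of 246 (slack = 15).
Since mulch is not tight, its dual is 0.
From A_Bᵀ y = c: 2·y_stone + 2·y_equipment = 18; 6·y_stone + 3·y_equipment = 33.
This yields shadow prices y_stone = 2, y_equipment = 7.
Shadow price of mulch = 0.

0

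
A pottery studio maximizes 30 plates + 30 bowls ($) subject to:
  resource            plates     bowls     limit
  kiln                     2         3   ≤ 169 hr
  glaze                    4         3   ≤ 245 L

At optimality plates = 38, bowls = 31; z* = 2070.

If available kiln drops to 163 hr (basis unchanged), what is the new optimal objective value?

Check each constraint at x*: kiln 169/169 (tight); glaze 245/245 (tight).
Dual feasibility on the basic columns requires 2·y_kiln + 4·y_glaze = 30, 3·y_kiln + 3·y_glaze = 30.
Solving: y_kiln = 5, y_glaze = 5.
Δz = y_kiln·Δb = 5 × (-6) = -30, so new z* = 2070 − 30 = 2040.

2040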